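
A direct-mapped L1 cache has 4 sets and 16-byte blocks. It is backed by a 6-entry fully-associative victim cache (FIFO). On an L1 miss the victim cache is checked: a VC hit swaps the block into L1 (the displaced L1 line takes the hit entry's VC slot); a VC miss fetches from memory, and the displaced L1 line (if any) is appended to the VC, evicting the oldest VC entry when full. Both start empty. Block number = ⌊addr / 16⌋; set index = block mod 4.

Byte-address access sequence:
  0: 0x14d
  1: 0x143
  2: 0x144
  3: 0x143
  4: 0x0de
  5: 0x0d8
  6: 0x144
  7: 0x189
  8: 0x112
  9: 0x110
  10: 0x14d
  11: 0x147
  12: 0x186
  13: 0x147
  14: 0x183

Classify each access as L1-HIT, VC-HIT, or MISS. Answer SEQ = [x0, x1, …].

SEQ = [MISS, L1-HIT, L1-HIT, L1-HIT, MISS, L1-HIT, L1-HIT, MISS, MISS, L1-HIT, VC-HIT, L1-HIT, VC-HIT, VC-HIT, VC-HIT]

0: 0x14d (blk 20, set 0) → MISS  vc=[]
1: 0x143 (blk 20, set 0) → L1-HIT  vc=[]
2: 0x144 (blk 20, set 0) → L1-HIT  vc=[]
3: 0x143 (blk 20, set 0) → L1-HIT  vc=[]
4: 0xde (blk 13, set 1) → MISS  vc=[]
5: 0xd8 (blk 13, set 1) → L1-HIT  vc=[]
6: 0x144 (blk 20, set 0) → L1-HIT  vc=[]
7: 0x189 (blk 24, set 0) → MISS  vc=[20]
8: 0x112 (blk 17, set 1) → MISS  vc=[20, 13]
9: 0x110 (blk 17, set 1) → L1-HIT  vc=[20, 13]
10: 0x14d (blk 20, set 0) → VC-HIT  vc=[24, 13]
11: 0x147 (blk 20, set 0) → L1-HIT  vc=[24, 13]
12: 0x186 (blk 24, set 0) → VC-HIT  vc=[20, 13]
13: 0x147 (blk 20, set 0) → VC-HIT  vc=[24, 13]
14: 0x183 (blk 24, set 0) → VC-HIT  vc=[20, 13]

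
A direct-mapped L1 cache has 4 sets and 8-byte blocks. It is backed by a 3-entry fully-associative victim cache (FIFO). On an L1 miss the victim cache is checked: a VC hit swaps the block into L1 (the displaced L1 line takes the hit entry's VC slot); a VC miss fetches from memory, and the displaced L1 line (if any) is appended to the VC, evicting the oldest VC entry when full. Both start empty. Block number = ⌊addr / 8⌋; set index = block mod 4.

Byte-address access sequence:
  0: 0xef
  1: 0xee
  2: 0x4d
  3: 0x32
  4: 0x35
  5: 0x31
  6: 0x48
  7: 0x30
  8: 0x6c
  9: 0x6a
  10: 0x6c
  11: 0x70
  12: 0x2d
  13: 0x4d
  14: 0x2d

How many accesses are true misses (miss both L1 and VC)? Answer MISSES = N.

  [0] addr=0xef blk=29 s=1: MISS | VC []
  [1] addr=0xee blk=29 s=1: L1-HIT | VC []
  [2] addr=0x4d blk=9 s=1: MISS | VC [29]
  [3] addr=0x32 blk=6 s=2: MISS | VC [29]
  [4] addr=0x35 blk=6 s=2: L1-HIT | VC [29]
  [5] addr=0x31 blk=6 s=2: L1-HIT | VC [29]
  [6] addr=0x48 blk=9 s=1: L1-HIT | VC [29]
  [7] addr=0x30 blk=6 s=2: L1-HIT | VC [29]
  [8] addr=0x6c blk=13 s=1: MISS | VC [29, 9]
  [9] addr=0x6a blk=13 s=1: L1-HIT | VC [29, 9]
  [10] addr=0x6c blk=13 s=1: L1-HIT | VC [29, 9]
  [11] addr=0x70 blk=14 s=2: MISS | VC [29, 9, 6]
  [12] addr=0x2d blk=5 s=1: MISS | VC [9, 6, 13]
  [13] addr=0x4d blk=9 s=1: VC-HIT | VC [5, 6, 13]
  [14] addr=0x2d blk=5 s=1: VC-HIT | VC [9, 6, 13]

MISSES = 6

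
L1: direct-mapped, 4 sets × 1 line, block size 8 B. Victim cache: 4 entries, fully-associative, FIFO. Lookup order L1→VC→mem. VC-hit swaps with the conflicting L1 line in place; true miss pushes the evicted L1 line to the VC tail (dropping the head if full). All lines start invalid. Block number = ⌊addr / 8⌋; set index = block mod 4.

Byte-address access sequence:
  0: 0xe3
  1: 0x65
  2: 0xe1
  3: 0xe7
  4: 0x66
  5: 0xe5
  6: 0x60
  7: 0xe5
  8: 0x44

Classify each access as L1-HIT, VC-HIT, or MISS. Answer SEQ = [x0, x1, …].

SEQ = [MISS, MISS, VC-HIT, L1-HIT, VC-HIT, VC-HIT, VC-HIT, VC-HIT, MISS]

  [0] addr=0xe3 blk=28 s=0: MISS | VC []
  [1] addr=0x65 blk=12 s=0: MISS | VC [28]
  [2] addr=0xe1 blk=28 s=0: VC-HIT | VC [12]
  [3] addr=0xe7 blk=28 s=0: L1-HIT | VC [12]
  [4] addr=0x66 blk=12 s=0: VC-HIT | VC [28]
  [5] addr=0xe5 blk=28 s=0: VC-HIT | VC [12]
  [6] addr=0x60 blk=12 s=0: VC-HIT | VC [28]
  [7] addr=0xe5 blk=28 s=0: VC-HIT | VC [12]
  [8] addr=0x44 blk=8 s=0: MISS | VC [12, 28]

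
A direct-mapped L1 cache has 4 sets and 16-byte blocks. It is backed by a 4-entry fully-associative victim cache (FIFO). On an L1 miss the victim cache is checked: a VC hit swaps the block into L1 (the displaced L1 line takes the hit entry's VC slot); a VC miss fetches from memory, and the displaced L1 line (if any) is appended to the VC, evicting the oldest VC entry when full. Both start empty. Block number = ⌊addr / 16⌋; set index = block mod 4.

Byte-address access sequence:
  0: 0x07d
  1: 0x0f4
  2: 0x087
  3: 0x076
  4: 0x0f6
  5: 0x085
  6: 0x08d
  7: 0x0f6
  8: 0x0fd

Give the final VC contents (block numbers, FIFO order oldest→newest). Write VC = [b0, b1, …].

VC = [7]

0: 0x7d (blk 7, set 3) → MISS  vc=[]
1: 0xf4 (blk 15, set 3) → MISS  vc=[7]
2: 0x87 (blk 8, set 0) → MISS  vc=[7]
3: 0x76 (blk 7, set 3) → VC-HIT  vc=[15]
4: 0xf6 (blk 15, set 3) → VC-HIT  vc=[7]
5: 0x85 (blk 8, set 0) → L1-HIT  vc=[7]
6: 0x8d (blk 8, set 0) → L1-HIT  vc=[7]
7: 0xf6 (blk 15, set 3) → L1-HIT  vc=[7]
8: 0xfd (blk 15, set 3) → L1-HIT  vc=[7]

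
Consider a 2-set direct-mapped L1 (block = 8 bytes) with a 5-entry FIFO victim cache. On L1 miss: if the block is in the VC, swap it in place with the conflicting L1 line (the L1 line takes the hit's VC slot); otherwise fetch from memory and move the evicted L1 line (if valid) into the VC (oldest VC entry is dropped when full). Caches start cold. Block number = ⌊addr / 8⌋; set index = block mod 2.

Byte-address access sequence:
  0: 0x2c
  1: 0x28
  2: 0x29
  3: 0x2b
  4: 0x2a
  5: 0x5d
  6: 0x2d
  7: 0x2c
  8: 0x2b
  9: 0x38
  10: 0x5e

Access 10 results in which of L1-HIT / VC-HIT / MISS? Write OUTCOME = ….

OUTCOME = VC-HIT

#0 0x2c→b5/s1 MISS; vc=[]
#1 0x28→b5/s1 L1-HIT; vc=[]
#2 0x29→b5/s1 L1-HIT; vc=[]
#3 0x2b→b5/s1 L1-HIT; vc=[]
#4 0x2a→b5/s1 L1-HIT; vc=[]
#5 0x5d→b11/s1 MISS; vc=[5]
#6 0x2d→b5/s1 VC-HIT; vc=[11]
#7 0x2c→b5/s1 L1-HIT; vc=[11]
#8 0x2b→b5/s1 L1-HIT; vc=[11]
#9 0x38→b7/s1 MISS; vc=[11,5]
#10 0x5e→b11/s1 VC-HIT; vc=[7,5]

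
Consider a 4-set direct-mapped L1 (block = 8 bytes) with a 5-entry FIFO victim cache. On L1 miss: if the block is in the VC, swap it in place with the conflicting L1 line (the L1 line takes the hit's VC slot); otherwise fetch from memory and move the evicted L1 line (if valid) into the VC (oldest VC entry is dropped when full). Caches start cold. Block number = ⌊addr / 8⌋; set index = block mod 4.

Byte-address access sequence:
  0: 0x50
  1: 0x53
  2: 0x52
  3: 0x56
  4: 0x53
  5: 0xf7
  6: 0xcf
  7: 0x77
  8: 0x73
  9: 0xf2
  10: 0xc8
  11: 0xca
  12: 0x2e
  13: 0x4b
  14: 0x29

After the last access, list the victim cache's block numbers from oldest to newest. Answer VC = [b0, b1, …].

0: 0x50 (blk 10, set 2) → MISS  vc=[]
1: 0x53 (blk 10, set 2) → L1-HIT  vc=[]
2: 0x52 (blk 10, set 2) → L1-HIT  vc=[]
3: 0x56 (blk 10, set 2) → L1-HIT  vc=[]
4: 0x53 (blk 10, set 2) → L1-HIT  vc=[]
5: 0xf7 (blk 30, set 2) → MISS  vc=[10]
6: 0xcf (blk 25, set 1) → MISS  vc=[10]
7: 0x77 (blk 14, set 2) → MISS  vc=[10, 30]
8: 0x73 (blk 14, set 2) → L1-HIT  vc=[10, 30]
9: 0xf2 (blk 30, set 2) → VC-HIT  vc=[10, 14]
10: 0xc8 (blk 25, set 1) → L1-HIT  vc=[10, 14]
11: 0xca (blk 25, set 1) → L1-HIT  vc=[10, 14]
12: 0x2e (blk 5, set 1) → MISS  vc=[10, 14, 25]
13: 0x4b (blk 9, set 1) → MISS  vc=[10, 14, 25, 5]
14: 0x29 (blk 5, set 1) → VC-HIT  vc=[10, 14, 25, 9]

VC = [10, 14, 25, 9]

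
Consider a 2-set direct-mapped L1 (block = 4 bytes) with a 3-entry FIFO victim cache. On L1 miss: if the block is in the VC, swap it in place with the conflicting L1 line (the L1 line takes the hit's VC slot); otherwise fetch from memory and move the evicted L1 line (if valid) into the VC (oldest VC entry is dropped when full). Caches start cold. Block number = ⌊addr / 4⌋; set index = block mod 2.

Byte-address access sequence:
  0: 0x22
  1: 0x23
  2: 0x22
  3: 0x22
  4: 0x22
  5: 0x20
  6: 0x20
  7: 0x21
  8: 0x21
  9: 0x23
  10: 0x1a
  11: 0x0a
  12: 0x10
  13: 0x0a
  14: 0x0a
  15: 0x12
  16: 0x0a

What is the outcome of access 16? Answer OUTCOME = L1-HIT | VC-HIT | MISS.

OUTCOME = VC-HIT

#0 0x22→b8/s0 MISS; vc=[]
#1 0x23→b8/s0 L1-HIT; vc=[]
#2 0x22→b8/s0 L1-HIT; vc=[]
#3 0x22→b8/s0 L1-HIT; vc=[]
#4 0x22→b8/s0 L1-HIT; vc=[]
#5 0x20→b8/s0 L1-HIT; vc=[]
#6 0x20→b8/s0 L1-HIT; vc=[]
#7 0x21→b8/s0 L1-HIT; vc=[]
#8 0x21→b8/s0 L1-HIT; vc=[]
#9 0x23→b8/s0 L1-HIT; vc=[]
#10 0x1a→b6/s0 MISS; vc=[8]
#11 0xa→b2/s0 MISS; vc=[8,6]
#12 0x10→b4/s0 MISS; vc=[8,6,2]
#13 0xa→b2/s0 VC-HIT; vc=[8,6,4]
#14 0xa→b2/s0 L1-HIT; vc=[8,6,4]
#15 0x12→b4/s0 VC-HIT; vc=[8,6,2]
#16 0xa→b2/s0 VC-HIT; vc=[8,6,4]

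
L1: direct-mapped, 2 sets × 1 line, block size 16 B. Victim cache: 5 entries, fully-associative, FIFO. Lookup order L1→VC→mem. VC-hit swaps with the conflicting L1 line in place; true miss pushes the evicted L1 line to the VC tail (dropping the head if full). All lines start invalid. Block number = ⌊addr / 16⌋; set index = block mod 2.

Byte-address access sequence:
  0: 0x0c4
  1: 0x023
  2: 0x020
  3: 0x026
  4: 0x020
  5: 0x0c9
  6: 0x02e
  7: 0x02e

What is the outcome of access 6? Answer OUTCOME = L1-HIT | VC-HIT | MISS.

OUTCOME = VC-HIT

0: 0xc4 (blk 12, set 0) → MISS  vc=[]
1: 0x23 (blk 2, set 0) → MISS  vc=[12]
2: 0x20 (blk 2, set 0) → L1-HIT  vc=[12]
3: 0x26 (blk 2, set 0) → L1-HIT  vc=[12]
4: 0x20 (blk 2, set 0) → L1-HIT  vc=[12]
5: 0xc9 (blk 12, set 0) → VC-HIT  vc=[2]
6: 0x2e (blk 2, set 0) → VC-HIT  vc=[12]
7: 0x2e (blk 2, set 0) → L1-HIT  vc=[12]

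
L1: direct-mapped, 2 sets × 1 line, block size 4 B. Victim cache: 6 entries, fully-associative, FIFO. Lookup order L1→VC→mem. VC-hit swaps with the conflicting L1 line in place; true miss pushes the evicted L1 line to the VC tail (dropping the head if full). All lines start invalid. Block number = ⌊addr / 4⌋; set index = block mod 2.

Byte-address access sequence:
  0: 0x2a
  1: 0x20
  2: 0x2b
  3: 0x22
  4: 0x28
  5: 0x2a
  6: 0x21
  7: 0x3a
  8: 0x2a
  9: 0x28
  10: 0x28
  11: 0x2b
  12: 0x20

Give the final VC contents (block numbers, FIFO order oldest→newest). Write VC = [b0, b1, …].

0: 0x2a (blk 10, set 0) → MISS  vc=[]
1: 0x20 (blk 8, set 0) → MISS  vc=[10]
2: 0x2b (blk 10, set 0) → VC-HIT  vc=[8]
3: 0x22 (blk 8, set 0) → VC-HIT  vc=[10]
4: 0x28 (blk 10, set 0) → VC-HIT  vc=[8]
5: 0x2a (blk 10, set 0) → L1-HIT  vc=[8]
6: 0x21 (blk 8, set 0) → VC-HIT  vc=[10]
7: 0x3a (blk 14, set 0) → MISS  vc=[10, 8]
8: 0x2a (blk 10, set 0) → VC-HIT  vc=[14, 8]
9: 0x28 (blk 10, set 0) → L1-HIT  vc=[14, 8]
10: 0x28 (blk 10, set 0) → L1-HIT  vc=[14, 8]
11: 0x2b (blk 10, set 0) → L1-HIT  vc=[14, 8]
12: 0x20 (blk 8, set 0) → VC-HIT  vc=[14, 10]

VC = [14, 10]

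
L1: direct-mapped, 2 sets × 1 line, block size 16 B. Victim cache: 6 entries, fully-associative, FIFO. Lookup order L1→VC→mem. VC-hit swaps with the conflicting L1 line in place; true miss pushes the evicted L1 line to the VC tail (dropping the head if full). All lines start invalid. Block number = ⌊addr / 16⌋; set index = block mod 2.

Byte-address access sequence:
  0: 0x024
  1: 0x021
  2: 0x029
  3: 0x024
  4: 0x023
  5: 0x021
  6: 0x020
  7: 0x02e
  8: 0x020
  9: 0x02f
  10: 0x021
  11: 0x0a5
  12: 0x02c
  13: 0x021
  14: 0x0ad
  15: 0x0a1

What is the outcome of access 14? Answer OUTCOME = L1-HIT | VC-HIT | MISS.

OUTCOME = VC-HIT

#0 0x24→b2/s0 MISS; vc=[]
#1 0x21→b2/s0 L1-HIT; vc=[]
#2 0x29→b2/s0 L1-HIT; vc=[]
#3 0x24→b2/s0 L1-HIT; vc=[]
#4 0x23→b2/s0 L1-HIT; vc=[]
#5 0x21→b2/s0 L1-HIT; vc=[]
#6 0x20→b2/s0 L1-HIT; vc=[]
#7 0x2e→b2/s0 L1-HIT; vc=[]
#8 0x20→b2/s0 L1-HIT; vc=[]
#9 0x2f→b2/s0 L1-HIT; vc=[]
#10 0x21→b2/s0 L1-HIT; vc=[]
#11 0xa5→b10/s0 MISS; vc=[2]
#12 0x2c→b2/s0 VC-HIT; vc=[10]
#13 0x21→b2/s0 L1-HIT; vc=[10]
#14 0xad→b10/s0 VC-HIT; vc=[2]
#15 0xa1→b10/s0 L1-HIT; vc=[2]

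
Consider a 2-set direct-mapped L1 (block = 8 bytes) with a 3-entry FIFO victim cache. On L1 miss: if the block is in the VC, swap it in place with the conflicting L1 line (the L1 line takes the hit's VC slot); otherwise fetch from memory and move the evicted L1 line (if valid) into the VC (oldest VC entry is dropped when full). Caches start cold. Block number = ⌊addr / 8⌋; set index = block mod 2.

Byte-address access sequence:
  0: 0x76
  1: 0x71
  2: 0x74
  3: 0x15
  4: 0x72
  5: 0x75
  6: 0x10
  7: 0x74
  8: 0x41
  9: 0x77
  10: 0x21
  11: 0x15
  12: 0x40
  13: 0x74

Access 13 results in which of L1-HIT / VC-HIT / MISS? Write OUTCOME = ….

  [0] addr=0x76 blk=14 s=0: MISS | VC []
  [1] addr=0x71 blk=14 s=0: L1-HIT | VC []
  [2] addr=0x74 blk=14 s=0: L1-HIT | VC []
  [3] addr=0x15 blk=2 s=0: MISS | VC [14]
  [4] addr=0x72 blk=14 s=0: VC-HIT | VC [2]
  [5] addr=0x75 blk=14 s=0: L1-HIT | VC [2]
  [6] addr=0x10 blk=2 s=0: VC-HIT | VC [14]
  [7] addr=0x74 blk=14 s=0: VC-HIT | VC [2]
  [8] addr=0x41 blk=8 s=0: MISS | VC [2, 14]
  [9] addr=0x77 blk=14 s=0: VC-HIT | VC [2, 8]
  [10] addr=0x21 blk=4 s=0: MISS | VC [2, 8, 14]
  [11] addr=0x15 blk=2 s=0: VC-HIT | VC [4, 8, 14]
  [12] addr=0x40 blk=8 s=0: VC-HIT | VC [4, 2, 14]
  [13] addr=0x74 blk=14 s=0: VC-HIT | VC [4, 2, 8]

OUTCOME = VC-HIT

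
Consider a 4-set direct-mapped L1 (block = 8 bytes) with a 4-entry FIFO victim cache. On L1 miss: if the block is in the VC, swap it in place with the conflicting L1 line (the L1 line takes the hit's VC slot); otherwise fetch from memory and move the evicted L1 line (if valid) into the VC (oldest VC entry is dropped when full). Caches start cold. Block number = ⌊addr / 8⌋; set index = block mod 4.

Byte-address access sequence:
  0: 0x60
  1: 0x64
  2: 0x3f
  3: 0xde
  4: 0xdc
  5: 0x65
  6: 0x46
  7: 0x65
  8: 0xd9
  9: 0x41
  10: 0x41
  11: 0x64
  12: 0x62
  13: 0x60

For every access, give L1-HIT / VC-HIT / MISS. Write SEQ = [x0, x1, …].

0: 0x60 (blk 12, set 0) → MISS  vc=[]
1: 0x64 (blk 12, set 0) → L1-HIT  vc=[]
2: 0x3f (blk 7, set 3) → MISS  vc=[]
3: 0xde (blk 27, set 3) → MISS  vc=[7]
4: 0xdc (blk 27, set 3) → L1-HIT  vc=[7]
5: 0x65 (blk 12, set 0) → L1-HIT  vc=[7]
6: 0x46 (blk 8, set 0) → MISS  vc=[7, 12]
7: 0x65 (blk 12, set 0) → VC-HIT  vc=[7, 8]
8: 0xd9 (blk 27, set 3) → L1-HIT  vc=[7, 8]
9: 0x41 (blk 8, set 0) → VC-HIT  vc=[7, 12]
10: 0x41 (blk 8, set 0) → L1-HIT  vc=[7, 12]
11: 0x64 (blk 12, set 0) → VC-HIT  vc=[7, 8]
12: 0x62 (blk 12, set 0) → L1-HIT  vc=[7, 8]
13: 0x60 (blk 12, set 0) → L1-HIT  vc=[7, 8]

SEQ = [MISS, L1-HIT, MISS, MISS, L1-HIT, L1-HIT, MISS, VC-HIT, L1-HIT, VC-HIT, L1-HIT, VC-HIT, L1-HIT, L1-HIT]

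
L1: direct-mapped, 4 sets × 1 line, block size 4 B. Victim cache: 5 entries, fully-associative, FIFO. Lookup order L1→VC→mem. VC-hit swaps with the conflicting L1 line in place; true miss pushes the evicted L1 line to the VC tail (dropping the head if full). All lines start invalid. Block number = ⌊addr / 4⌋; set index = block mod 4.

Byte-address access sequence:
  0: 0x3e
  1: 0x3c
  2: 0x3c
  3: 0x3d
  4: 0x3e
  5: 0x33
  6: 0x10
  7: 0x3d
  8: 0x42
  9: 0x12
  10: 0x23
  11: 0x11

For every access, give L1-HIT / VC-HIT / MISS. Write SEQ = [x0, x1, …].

#0 0x3e→b15/s3 MISS; vc=[]
#1 0x3c→b15/s3 L1-HIT; vc=[]
#2 0x3c→b15/s3 L1-HIT; vc=[]
#3 0x3d→b15/s3 L1-HIT; vc=[]
#4 0x3e→b15/s3 L1-HIT; vc=[]
#5 0x33→b12/s0 MISS; vc=[]
#6 0x10→b4/s0 MISS; vc=[12]
#7 0x3d→b15/s3 L1-HIT; vc=[12]
#8 0x42→b16/s0 MISS; vc=[12,4]
#9 0x12→b4/s0 VC-HIT; vc=[12,16]
#10 0x23→b8/s0 MISS; vc=[12,16,4]
#11 0x11→b4/s0 VC-HIT; vc=[12,16,8]

SEQ = [MISS, L1-HIT, L1-HIT, L1-HIT, L1-HIT, MISS, MISS, L1-HIT, MISS, VC-HIT, MISS, VC-HIT]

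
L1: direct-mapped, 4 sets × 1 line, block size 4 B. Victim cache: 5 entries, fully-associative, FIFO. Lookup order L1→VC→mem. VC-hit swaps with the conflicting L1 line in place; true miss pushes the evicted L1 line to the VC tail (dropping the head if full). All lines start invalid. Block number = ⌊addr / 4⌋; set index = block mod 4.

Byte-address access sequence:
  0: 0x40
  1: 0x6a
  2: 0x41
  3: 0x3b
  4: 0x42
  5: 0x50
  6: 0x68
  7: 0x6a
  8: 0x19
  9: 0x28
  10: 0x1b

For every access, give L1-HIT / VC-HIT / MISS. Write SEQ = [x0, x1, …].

  [0] addr=0x40 blk=16 s=0: MISS | VC []
  [1] addr=0x6a blk=26 s=2: MISS | VC []
  [2] addr=0x41 blk=16 s=0: L1-HIT | VC []
  [3] addr=0x3b blk=14 s=2: MISS | VC [26]
  [4] addr=0x42 blk=16 s=0: L1-HIT | VC [26]
  [5] addr=0x50 blk=20 s=0: MISS | VC [26, 16]
  [6] addr=0x68 blk=26 s=2: VC-HIT | VC [14, 16]
  [7] addr=0x6a blk=26 s=2: L1-HIT | VC [14, 16]
  [8] addr=0x19 blk=6 s=2: MISS | VC [14, 16, 26]
  [9] addr=0x28 blk=10 s=2: MISS | VC [14, 16, 26, 6]
  [10] addr=0x1b blk=6 s=2: VC-HIT | VC [14, 16, 26, 10]

SEQ = [MISS, MISS, L1-HIT, MISS, L1-HIT, MISS, VC-HIT, L1-HIT, MISS, MISS, VC-HIT]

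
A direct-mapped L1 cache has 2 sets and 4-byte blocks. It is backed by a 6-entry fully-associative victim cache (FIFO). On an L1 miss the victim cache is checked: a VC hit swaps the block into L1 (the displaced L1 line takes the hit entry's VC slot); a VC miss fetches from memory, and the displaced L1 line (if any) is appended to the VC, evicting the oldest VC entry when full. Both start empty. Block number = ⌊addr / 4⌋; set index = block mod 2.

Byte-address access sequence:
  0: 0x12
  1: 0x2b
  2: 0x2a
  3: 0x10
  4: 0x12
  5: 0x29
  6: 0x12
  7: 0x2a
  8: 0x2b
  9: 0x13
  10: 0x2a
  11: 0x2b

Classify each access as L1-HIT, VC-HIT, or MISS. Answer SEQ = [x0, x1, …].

#0 0x12→b4/s0 MISS; vc=[]
#1 0x2b→b10/s0 MISS; vc=[4]
#2 0x2a→b10/s0 L1-HIT; vc=[4]
#3 0x10→b4/s0 VC-HIT; vc=[10]
#4 0x12→b4/s0 L1-HIT; vc=[10]
#5 0x29→b10/s0 VC-HIT; vc=[4]
#6 0x12→b4/s0 VC-HIT; vc=[10]
#7 0x2a→b10/s0 VC-HIT; vc=[4]
#8 0x2b→b10/s0 L1-HIT; vc=[4]
#9 0x13→b4/s0 VC-HIT; vc=[10]
#10 0x2a→b10/s0 VC-HIT; vc=[4]
#11 0x2b→b10/s0 L1-HIT; vc=[4]

SEQ = [MISS, MISS, L1-HIT, VC-HIT, L1-HIT, VC-HIT, VC-HIT, VC-HIT, L1-HIT, VC-HIT, VC-HIT, L1-HIT]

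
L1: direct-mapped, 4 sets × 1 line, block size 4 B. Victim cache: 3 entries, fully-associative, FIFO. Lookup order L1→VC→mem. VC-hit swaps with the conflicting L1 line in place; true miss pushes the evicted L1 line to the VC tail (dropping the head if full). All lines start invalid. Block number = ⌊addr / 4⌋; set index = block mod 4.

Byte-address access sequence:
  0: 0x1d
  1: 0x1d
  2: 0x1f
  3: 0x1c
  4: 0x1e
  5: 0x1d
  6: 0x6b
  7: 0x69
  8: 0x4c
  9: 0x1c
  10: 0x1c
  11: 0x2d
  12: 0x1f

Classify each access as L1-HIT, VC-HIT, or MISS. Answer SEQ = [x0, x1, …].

SEQ = [MISS, L1-HIT, L1-HIT, L1-HIT, L1-HIT, L1-HIT, MISS, L1-HIT, MISS, VC-HIT, L1-HIT, MISS, VC-HIT]

  [0] addr=0x1d blk=7 s=3: MISS | VC []
  [1] addr=0x1d blk=7 s=3: L1-HIT | VC []
  [2] addr=0x1f blk=7 s=3: L1-HIT | VC []
  [3] addr=0x1c blk=7 s=3: L1-HIT | VC []
  [4] addr=0x1e blk=7 s=3: L1-HIT | VC []
  [5] addr=0x1d blk=7 s=3: L1-HIT | VC []
  [6] addr=0x6b blk=26 s=2: MISS | VC []
  [7] addr=0x69 blk=26 s=2: L1-HIT | VC []
  [8] addr=0x4c blk=19 s=3: MISS | VC [7]
  [9] addr=0x1c blk=7 s=3: VC-HIT | VC [19]
  [10] addr=0x1c blk=7 s=3: L1-HIT | VC [19]
  [11] addr=0x2d blk=11 s=3: MISS | VC [19, 7]
  [12] addr=0x1f blk=7 s=3: VC-HIT | VC [19, 11]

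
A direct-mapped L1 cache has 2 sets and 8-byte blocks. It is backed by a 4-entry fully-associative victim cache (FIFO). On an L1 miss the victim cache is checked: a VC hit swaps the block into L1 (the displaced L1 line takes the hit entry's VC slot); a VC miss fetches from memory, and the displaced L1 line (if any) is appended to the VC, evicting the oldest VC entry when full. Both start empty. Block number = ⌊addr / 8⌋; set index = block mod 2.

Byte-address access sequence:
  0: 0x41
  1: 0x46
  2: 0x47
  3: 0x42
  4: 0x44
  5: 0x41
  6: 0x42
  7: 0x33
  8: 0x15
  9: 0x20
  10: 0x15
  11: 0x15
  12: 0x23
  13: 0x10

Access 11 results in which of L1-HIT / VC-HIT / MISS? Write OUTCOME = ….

OUTCOME = L1-HIT

  [0] addr=0x41 blk=8 s=0: MISS | VC []
  [1] addr=0x46 blk=8 s=0: L1-HIT | VC []
  [2] addr=0x47 blk=8 s=0: L1-HIT | VC []
  [3] addr=0x42 blk=8 s=0: L1-HIT | VC []
  [4] addr=0x44 blk=8 s=0: L1-HIT | VC []
  [5] addr=0x41 blk=8 s=0: L1-HIT | VC []
  [6] addr=0x42 blk=8 s=0: L1-HIT | VC []
  [7] addr=0x33 blk=6 s=0: MISS | VC [8]
  [8] addr=0x15 blk=2 s=0: MISS | VC [8, 6]
  [9] addr=0x20 blk=4 s=0: MISS | VC [8, 6, 2]
  [10] addr=0x15 blk=2 s=0: VC-HIT | VC [8, 6, 4]
  [11] addr=0x15 blk=2 s=0: L1-HIT | VC [8, 6, 4]
  [12] addr=0x23 blk=4 s=0: VC-HIT | VC [8, 6, 2]
  [13] addr=0x10 blk=2 s=0: VC-HIT | VC [8, 6, 4]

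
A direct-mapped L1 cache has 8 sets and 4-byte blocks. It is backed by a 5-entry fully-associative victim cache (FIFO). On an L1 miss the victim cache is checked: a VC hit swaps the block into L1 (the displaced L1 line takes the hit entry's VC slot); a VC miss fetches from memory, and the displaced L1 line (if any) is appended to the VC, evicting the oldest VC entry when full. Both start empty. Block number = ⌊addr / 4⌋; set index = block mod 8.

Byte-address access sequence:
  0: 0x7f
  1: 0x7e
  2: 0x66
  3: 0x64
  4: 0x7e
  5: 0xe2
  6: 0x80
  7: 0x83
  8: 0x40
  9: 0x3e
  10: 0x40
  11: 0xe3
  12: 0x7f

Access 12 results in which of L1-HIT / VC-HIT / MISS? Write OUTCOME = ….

  [0] addr=0x7f blk=31 s=7: MISS | VC []
  [1] addr=0x7e blk=31 s=7: L1-HIT | VC []
  [2] addr=0x66 blk=25 s=1: MISS | VC []
  [3] addr=0x64 blk=25 s=1: L1-HIT | VC []
  [4] addr=0x7e blk=31 s=7: L1-HIT | VC []
  [5] addr=0xe2 blk=56 s=0: MISS | VC []
  [6] addr=0x80 blk=32 s=0: MISS | VC [56]
  [7] addr=0x83 blk=32 s=0: L1-HIT | VC [56]
  [8] addr=0x40 blk=16 s=0: MISS | VC [56, 32]
  [9] addr=0x3e blk=15 s=7: MISS | VC [56, 32, 31]
  [10] addr=0x40 blk=16 s=0: L1-HIT | VC [56, 32, 31]
  [11] addr=0xe3 blk=56 s=0: VC-HIT | VC [16, 32, 31]
  [12] addr=0x7f blk=31 s=7: VC-HIT | VC [16, 32, 15]

OUTCOME = VC-HIT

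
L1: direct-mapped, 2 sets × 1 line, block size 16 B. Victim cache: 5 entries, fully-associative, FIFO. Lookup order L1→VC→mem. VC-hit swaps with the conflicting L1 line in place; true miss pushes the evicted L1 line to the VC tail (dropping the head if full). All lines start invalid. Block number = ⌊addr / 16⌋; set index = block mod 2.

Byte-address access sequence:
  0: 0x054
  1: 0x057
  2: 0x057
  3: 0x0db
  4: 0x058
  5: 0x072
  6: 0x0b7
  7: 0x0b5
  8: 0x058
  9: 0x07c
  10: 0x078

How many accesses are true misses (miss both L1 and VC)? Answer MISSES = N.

0: 0x54 (blk 5, set 1) → MISS  vc=[]
1: 0x57 (blk 5, set 1) → L1-HIT  vc=[]
2: 0x57 (blk 5, set 1) → L1-HIT  vc=[]
3: 0xdb (blk 13, set 1) → MISS  vc=[5]
4: 0x58 (blk 5, set 1) → VC-HIT  vc=[13]
5: 0x72 (blk 7, set 1) → MISS  vc=[13, 5]
6: 0xb7 (blk 11, set 1) → MISS  vc=[13, 5, 7]
7: 0xb5 (blk 11, set 1) → L1-HIT  vc=[13, 5, 7]
8: 0x58 (blk 5, set 1) → VC-HIT  vc=[13, 11, 7]
9: 0x7c (blk 7, set 1) → VC-HIT  vc=[13, 11, 5]
10: 0x78 (blk 7, set 1) → L1-HIT  vc=[13, 11, 5]

MISSES = 4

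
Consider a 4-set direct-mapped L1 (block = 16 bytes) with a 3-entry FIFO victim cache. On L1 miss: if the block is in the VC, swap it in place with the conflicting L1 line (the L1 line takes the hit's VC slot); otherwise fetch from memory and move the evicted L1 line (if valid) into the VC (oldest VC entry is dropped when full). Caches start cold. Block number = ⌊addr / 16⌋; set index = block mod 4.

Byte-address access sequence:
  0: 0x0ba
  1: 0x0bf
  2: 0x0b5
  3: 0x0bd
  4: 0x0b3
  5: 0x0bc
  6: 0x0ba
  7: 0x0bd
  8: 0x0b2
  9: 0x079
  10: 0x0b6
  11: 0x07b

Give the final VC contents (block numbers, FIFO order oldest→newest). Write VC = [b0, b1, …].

  [0] addr=0xba blk=11 s=3: MISS | VC []
  [1] addr=0xbf blk=11 s=3: L1-HIT | VC []
  [2] addr=0xb5 blk=11 s=3: L1-HIT | VC []
  [3] addr=0xbd blk=11 s=3: L1-HIT | VC []
  [4] addr=0xb3 blk=11 s=3: L1-HIT | VC []
  [5] addr=0xbc blk=11 s=3: L1-HIT | VC []
  [6] addr=0xba blk=11 s=3: L1-HIT | VC []
  [7] addr=0xbd blk=11 s=3: L1-HIT | VC []
  [8] addr=0xb2 blk=11 s=3: L1-HIT | VC []
  [9] addr=0x79 blk=7 s=3: MISS | VC [11]
  [10] addr=0xb6 blk=11 s=3: VC-HIT | VC [7]
  [11] addr=0x7b blk=7 s=3: VC-HIT | VC [11]

VC = [11]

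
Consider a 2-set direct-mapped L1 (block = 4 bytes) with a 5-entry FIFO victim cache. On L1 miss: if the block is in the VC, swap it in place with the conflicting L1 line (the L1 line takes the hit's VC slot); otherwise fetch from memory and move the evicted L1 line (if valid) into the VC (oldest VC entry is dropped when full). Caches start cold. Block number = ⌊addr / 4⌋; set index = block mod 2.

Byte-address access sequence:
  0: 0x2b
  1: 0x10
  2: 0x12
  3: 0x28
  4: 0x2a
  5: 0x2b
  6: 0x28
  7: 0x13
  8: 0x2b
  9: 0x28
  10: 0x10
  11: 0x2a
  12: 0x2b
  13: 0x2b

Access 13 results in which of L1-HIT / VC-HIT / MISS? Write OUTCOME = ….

#0 0x2b→b10/s0 MISS; vc=[]
#1 0x10→b4/s0 MISS; vc=[10]
#2 0x12→b4/s0 L1-HIT; vc=[10]
#3 0x28→b10/s0 VC-HIT; vc=[4]
#4 0x2a→b10/s0 L1-HIT; vc=[4]
#5 0x2b→b10/s0 L1-HIT; vc=[4]
#6 0x28→b10/s0 L1-HIT; vc=[4]
#7 0x13→b4/s0 VC-HIT; vc=[10]
#8 0x2b→b10/s0 VC-HIT; vc=[4]
#9 0x28→b10/s0 L1-HIT; vc=[4]
#10 0x10→b4/s0 VC-HIT; vc=[10]
#11 0x2a→b10/s0 VC-HIT; vc=[4]
#12 0x2b→b10/s0 L1-HIT; vc=[4]
#13 0x2b→b10/s0 L1-HIT; vc=[4]

OUTCOME = L1-HIT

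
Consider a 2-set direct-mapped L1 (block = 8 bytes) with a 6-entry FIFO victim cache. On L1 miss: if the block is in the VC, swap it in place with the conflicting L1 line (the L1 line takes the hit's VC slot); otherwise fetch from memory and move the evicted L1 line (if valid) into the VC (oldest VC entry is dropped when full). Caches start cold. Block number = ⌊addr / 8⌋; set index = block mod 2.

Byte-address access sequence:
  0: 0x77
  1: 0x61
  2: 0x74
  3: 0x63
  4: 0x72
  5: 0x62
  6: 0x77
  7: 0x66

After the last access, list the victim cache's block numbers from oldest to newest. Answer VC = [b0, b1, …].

0: 0x77 (blk 14, set 0) → MISS  vc=[]
1: 0x61 (blk 12, set 0) → MISS  vc=[14]
2: 0x74 (blk 14, set 0) → VC-HIT  vc=[12]
3: 0x63 (blk 12, set 0) → VC-HIT  vc=[14]
4: 0x72 (blk 14, set 0) → VC-HIT  vc=[12]
5: 0x62 (blk 12, set 0) → VC-HIT  vc=[14]
6: 0x77 (blk 14, set 0) → VC-HIT  vc=[12]
7: 0x66 (blk 12, set 0) → VC-HIT  vc=[14]

VC = [14]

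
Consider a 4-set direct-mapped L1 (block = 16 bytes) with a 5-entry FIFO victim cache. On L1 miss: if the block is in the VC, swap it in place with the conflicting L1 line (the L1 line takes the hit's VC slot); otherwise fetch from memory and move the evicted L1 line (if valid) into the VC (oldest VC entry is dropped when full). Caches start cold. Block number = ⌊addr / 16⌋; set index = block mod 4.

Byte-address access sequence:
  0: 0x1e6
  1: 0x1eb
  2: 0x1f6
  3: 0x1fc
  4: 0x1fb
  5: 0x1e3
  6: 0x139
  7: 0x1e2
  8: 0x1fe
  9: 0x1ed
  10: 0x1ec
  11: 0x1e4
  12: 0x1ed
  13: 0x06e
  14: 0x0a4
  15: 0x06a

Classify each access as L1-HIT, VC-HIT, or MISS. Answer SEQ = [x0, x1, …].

SEQ = [MISS, L1-HIT, MISS, L1-HIT, L1-HIT, L1-HIT, MISS, L1-HIT, VC-HIT, L1-HIT, L1-HIT, L1-HIT, L1-HIT, MISS, MISS, VC-HIT]

  [0] addr=0x1e6 blk=30 s=2: MISS | VC []
  [1] addr=0x1eb blk=30 s=2: L1-HIT | VC []
  [2] addr=0x1f6 blk=31 s=3: MISS | VC []
  [3] addr=0x1fc blk=31 s=3: L1-HIT | VC []
  [4] addr=0x1fb blk=31 s=3: L1-HIT | VC []
  [5] addr=0x1e3 blk=30 s=2: L1-HIT | VC []
  [6] addr=0x139 blk=19 s=3: MISS | VC [31]
  [7] addr=0x1e2 blk=30 s=2: L1-HIT | VC [31]
  [8] addr=0x1fe blk=31 s=3: VC-HIT | VC [19]
  [9] addr=0x1ed blk=30 s=2: L1-HIT | VC [19]
  [10] addr=0x1ec blk=30 s=2: L1-HIT | VC [19]
  [11] addr=0x1e4 blk=30 s=2: L1-HIT | VC [19]
  [12] addr=0x1ed blk=30 s=2: L1-HIT | VC [19]
  [13] addr=0x6e blk=6 s=2: MISS | VC [19, 30]
  [14] addr=0xa4 blk=10 s=2: MISS | VC [19, 30, 6]
  [15] addr=0x6a blk=6 s=2: VC-HIT | VC [19, 30, 10]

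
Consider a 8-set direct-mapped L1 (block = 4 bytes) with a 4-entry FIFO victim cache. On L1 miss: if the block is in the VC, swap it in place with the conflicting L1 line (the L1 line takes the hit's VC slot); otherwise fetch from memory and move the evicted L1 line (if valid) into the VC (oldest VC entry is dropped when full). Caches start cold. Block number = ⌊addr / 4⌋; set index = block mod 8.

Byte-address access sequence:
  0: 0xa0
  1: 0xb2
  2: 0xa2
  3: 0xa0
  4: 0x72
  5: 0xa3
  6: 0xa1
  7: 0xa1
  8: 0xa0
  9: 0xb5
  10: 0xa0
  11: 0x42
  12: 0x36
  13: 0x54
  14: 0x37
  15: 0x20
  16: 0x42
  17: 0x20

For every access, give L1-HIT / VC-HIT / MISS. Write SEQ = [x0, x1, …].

SEQ = [MISS, MISS, L1-HIT, L1-HIT, MISS, L1-HIT, L1-HIT, L1-HIT, L1-HIT, MISS, L1-HIT, MISS, MISS, MISS, VC-HIT, MISS, VC-HIT, VC-HIT]

#0 0xa0→b40/s0 MISS; vc=[]
#1 0xb2→b44/s4 MISS; vc=[]
#2 0xa2→b40/s0 L1-HIT; vc=[]
#3 0xa0→b40/s0 L1-HIT; vc=[]
#4 0x72→b28/s4 MISS; vc=[44]
#5 0xa3→b40/s0 L1-HIT; vc=[44]
#6 0xa1→b40/s0 L1-HIT; vc=[44]
#7 0xa1→b40/s0 L1-HIT; vc=[44]
#8 0xa0→b40/s0 L1-HIT; vc=[44]
#9 0xb5→b45/s5 MISS; vc=[44]
#10 0xa0→b40/s0 L1-HIT; vc=[44]
#11 0x42→b16/s0 MISS; vc=[44,40]
#12 0x36→b13/s5 MISS; vc=[44,40,45]
#13 0x54→b21/s5 MISS; vc=[44,40,45,13]
#14 0x37→b13/s5 VC-HIT; vc=[44,40,45,21]
#15 0x20→b8/s0 MISS; vc=[40,45,21,16]
#16 0x42→b16/s0 VC-HIT; vc=[40,45,21,8]
#17 0x20→b8/s0 VC-HIT; vc=[40,45,21,16]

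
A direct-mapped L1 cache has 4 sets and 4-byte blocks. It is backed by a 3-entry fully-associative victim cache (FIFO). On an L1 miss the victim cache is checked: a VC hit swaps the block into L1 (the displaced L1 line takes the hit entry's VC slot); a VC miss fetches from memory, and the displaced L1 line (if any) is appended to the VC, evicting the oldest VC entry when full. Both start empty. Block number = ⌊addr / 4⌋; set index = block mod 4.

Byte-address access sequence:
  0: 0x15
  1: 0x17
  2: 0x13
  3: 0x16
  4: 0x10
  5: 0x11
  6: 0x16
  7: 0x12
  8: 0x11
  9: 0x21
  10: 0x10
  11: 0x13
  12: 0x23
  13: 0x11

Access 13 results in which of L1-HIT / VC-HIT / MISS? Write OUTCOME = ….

  [0] addr=0x15 blk=5 s=1: MISS | VC []
  [1] addr=0x17 blk=5 s=1: L1-HIT | VC []
  [2] addr=0x13 blk=4 s=0: MISS | VC []
  [3] addr=0x16 blk=5 s=1: L1-HIT | VC []
  [4] addr=0x10 blk=4 s=0: L1-HIT | VC []
  [5] addr=0x11 blk=4 s=0: L1-HIT | VC []
  [6] addr=0x16 blk=5 s=1: L1-HIT | VC []
  [7] addr=0x12 blk=4 s=0: L1-HIT | VC []
  [8] addr=0x11 blk=4 s=0: L1-HIT | VC []
  [9] addr=0x21 blk=8 s=0: MISS | VC [4]
  [10] addr=0x10 blk=4 s=0: VC-HIT | VC [8]
  [11] addr=0x13 blk=4 s=0: L1-HIT | VC [8]
  [12] addr=0x23 blk=8 s=0: VC-HIT | VC [4]
  [13] addr=0x11 blk=4 s=0: VC-HIT | VC [8]

OUTCOME = VC-HIT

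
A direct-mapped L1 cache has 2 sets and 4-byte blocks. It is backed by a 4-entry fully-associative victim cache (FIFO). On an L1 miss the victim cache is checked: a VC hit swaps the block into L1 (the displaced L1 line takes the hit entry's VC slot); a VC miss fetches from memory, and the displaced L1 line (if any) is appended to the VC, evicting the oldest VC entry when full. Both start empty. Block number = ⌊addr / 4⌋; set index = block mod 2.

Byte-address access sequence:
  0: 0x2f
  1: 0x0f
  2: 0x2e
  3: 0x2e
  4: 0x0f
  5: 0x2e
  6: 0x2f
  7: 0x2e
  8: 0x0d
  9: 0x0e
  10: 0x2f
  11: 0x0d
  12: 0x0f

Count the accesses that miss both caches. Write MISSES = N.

MISSES = 2

0: 0x2f (blk 11, set 1) → MISS  vc=[]
1: 0xf (blk 3, set 1) → MISS  vc=[11]
2: 0x2e (blk 11, set 1) → VC-HIT  vc=[3]
3: 0x2e (blk 11, set 1) → L1-HIT  vc=[3]
4: 0xf (blk 3, set 1) → VC-HIT  vc=[11]
5: 0x2e (blk 11, set 1) → VC-HIT  vc=[3]
6: 0x2f (blk 11, set 1) → L1-HIT  vc=[3]
7: 0x2e (blk 11, set 1) → L1-HIT  vc=[3]
8: 0xd (blk 3, set 1) → VC-HIT  vc=[11]
9: 0xe (blk 3, set 1) → L1-HIT  vc=[11]
10: 0x2f (blk 11, set 1) → VC-HIT  vc=[3]
11: 0xd (blk 3, set 1) → VC-HIT  vc=[11]
12: 0xf (blk 3, set 1) → L1-HIT  vc=[11]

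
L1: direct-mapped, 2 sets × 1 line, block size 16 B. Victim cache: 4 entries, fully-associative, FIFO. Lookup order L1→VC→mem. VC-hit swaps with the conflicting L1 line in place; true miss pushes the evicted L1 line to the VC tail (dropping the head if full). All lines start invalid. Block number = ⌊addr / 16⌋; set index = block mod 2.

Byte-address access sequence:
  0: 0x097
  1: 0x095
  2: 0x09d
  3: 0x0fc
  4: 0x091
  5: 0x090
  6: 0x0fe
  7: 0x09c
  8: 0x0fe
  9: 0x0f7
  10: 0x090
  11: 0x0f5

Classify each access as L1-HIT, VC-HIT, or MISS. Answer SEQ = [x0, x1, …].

SEQ = [MISS, L1-HIT, L1-HIT, MISS, VC-HIT, L1-HIT, VC-HIT, VC-HIT, VC-HIT, L1-HIT, VC-HIT, VC-HIT]

#0 0x97→b9/s1 MISS; vc=[]
#1 0x95→b9/s1 L1-HIT; vc=[]
#2 0x9d→b9/s1 L1-HIT; vc=[]
#3 0xfc→b15/s1 MISS; vc=[9]
#4 0x91→b9/s1 VC-HIT; vc=[15]
#5 0x90→b9/s1 L1-HIT; vc=[15]
#6 0xfe→b15/s1 VC-HIT; vc=[9]
#7 0x9c→b9/s1 VC-HIT; vc=[15]
#8 0xfe→b15/s1 VC-HIT; vc=[9]
#9 0xf7→b15/s1 L1-HIT; vc=[9]
#10 0x90→b9/s1 VC-HIT; vc=[15]
#11 0xf5→b15/s1 VC-HIT; vc=[9]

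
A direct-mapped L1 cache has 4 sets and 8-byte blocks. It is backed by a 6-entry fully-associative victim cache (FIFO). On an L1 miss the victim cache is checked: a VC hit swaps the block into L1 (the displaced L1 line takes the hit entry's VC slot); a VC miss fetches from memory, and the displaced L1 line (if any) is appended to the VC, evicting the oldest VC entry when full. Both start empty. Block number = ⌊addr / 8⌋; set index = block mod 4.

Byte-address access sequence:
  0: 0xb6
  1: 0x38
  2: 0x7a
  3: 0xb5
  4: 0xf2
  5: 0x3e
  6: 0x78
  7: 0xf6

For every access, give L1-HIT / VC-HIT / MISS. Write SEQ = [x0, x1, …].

#0 0xb6→b22/s2 MISS; vc=[]
#1 0x38→b7/s3 MISS; vc=[]
#2 0x7a→b15/s3 MISS; vc=[7]
#3 0xb5→b22/s2 L1-HIT; vc=[7]
#4 0xf2→b30/s2 MISS; vc=[7,22]
#5 0x3e→b7/s3 VC-HIT; vc=[15,22]
#6 0x78→b15/s3 VC-HIT; vc=[7,22]
#7 0xf6→b30/s2 L1-HIT; vc=[7,22]

SEQ = [MISS, MISS, MISS, L1-HIT, MISS, VC-HIT, VC-HIT, L1-HIT]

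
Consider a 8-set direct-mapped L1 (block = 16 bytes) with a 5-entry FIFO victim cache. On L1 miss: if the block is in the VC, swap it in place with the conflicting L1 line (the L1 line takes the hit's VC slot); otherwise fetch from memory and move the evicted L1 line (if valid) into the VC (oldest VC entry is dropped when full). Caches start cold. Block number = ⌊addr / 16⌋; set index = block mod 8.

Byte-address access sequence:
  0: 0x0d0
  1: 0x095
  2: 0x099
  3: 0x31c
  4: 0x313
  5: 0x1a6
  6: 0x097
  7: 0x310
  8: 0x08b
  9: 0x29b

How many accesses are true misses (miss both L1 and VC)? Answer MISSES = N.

MISSES = 6

  [0] addr=0xd0 blk=13 s=5: MISS | VC []
  [1] addr=0x95 blk=9 s=1: MISS | VC []
  [2] addr=0x99 blk=9 s=1: L1-HIT | VC []
  [3] addr=0x31c blk=49 s=1: MISS | VC [9]
  [4] addr=0x313 blk=49 s=1: L1-HIT | VC [9]
  [5] addr=0x1a6 blk=26 s=2: MISS | VC [9]
  [6] addr=0x97 blk=9 s=1: VC-HIT | VC [49]
  [7] addr=0x310 blk=49 s=1: VC-HIT | VC [9]
  [8] addr=0x8b blk=8 s=0: MISS | VC [9]
  [9] addr=0x29b blk=41 s=1: MISS | VC [9, 49]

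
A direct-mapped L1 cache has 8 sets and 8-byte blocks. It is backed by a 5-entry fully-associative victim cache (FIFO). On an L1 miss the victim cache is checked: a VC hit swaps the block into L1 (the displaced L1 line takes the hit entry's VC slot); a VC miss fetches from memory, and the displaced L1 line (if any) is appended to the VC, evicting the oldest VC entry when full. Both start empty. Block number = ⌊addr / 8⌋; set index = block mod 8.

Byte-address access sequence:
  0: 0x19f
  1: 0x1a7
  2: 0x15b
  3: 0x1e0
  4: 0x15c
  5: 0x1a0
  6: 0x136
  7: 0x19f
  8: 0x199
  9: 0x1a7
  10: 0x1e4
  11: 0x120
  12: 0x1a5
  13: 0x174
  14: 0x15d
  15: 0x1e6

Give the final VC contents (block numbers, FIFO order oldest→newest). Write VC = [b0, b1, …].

  [0] addr=0x19f blk=51 s=3: MISS | VC []
  [1] addr=0x1a7 blk=52 s=4: MISS | VC []
  [2] addr=0x15b blk=43 s=3: MISS | VC [51]
  [3] addr=0x1e0 blk=60 s=4: MISS | VC [51, 52]
  [4] addr=0x15c blk=43 s=3: L1-HIT | VC [51, 52]
  [5] addr=0x1a0 blk=52 s=4: VC-HIT | VC [51, 60]
  [6] addr=0x136 blk=38 s=6: MISS | VC [51, 60]
  [7] addr=0x19f blk=51 s=3: VC-HIT | VC [43, 60]
  [8] addr=0x199 blk=51 s=3: L1-HIT | VC [43, 60]
  [9] addr=0x1a7 blk=52 s=4: L1-HIT | VC [43, 60]
  [10] addr=0x1e4 blk=60 s=4: VC-HIT | VC [43, 52]
  [11] addr=0x120 blk=36 s=4: MISS | VC [43, 52, 60]
  [12] addr=0x1a5 blk=52 s=4: VC-HIT | VC [43, 36, 60]
  [13] addr=0x174 blk=46 s=6: MISS | VC [43, 36, 60, 38]
  [14] addr=0x15d blk=43 s=3: VC-HIT | VC [51, 36, 60, 38]
  [15] addr=0x1e6 blk=60 s=4: VC-HIT | VC [51, 36, 52, 38]

VC = [51, 36, 52, 38]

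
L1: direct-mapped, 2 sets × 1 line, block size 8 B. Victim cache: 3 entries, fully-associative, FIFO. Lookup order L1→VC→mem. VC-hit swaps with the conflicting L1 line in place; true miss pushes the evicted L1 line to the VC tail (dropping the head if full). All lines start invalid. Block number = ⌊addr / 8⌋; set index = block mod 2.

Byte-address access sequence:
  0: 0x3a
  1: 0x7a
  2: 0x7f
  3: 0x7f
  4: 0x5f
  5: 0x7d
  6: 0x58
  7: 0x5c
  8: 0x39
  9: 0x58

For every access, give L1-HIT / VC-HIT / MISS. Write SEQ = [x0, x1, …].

SEQ = [MISS, MISS, L1-HIT, L1-HIT, MISS, VC-HIT, VC-HIT, L1-HIT, VC-HIT, VC-HIT]

#0 0x3a→b7/s1 MISS; vc=[]
#1 0x7a→b15/s1 MISS; vc=[7]
#2 0x7f→b15/s1 L1-HIT; vc=[7]
#3 0x7f→b15/s1 L1-HIT; vc=[7]
#4 0x5f→b11/s1 MISS; vc=[7,15]
#5 0x7d→b15/s1 VC-HIT; vc=[7,11]
#6 0x58→b11/s1 VC-HIT; vc=[7,15]
#7 0x5c→b11/s1 L1-HIT; vc=[7,15]
#8 0x39→b7/s1 VC-HIT; vc=[11,15]
#9 0x58→b11/s1 VC-HIT; vc=[7,15]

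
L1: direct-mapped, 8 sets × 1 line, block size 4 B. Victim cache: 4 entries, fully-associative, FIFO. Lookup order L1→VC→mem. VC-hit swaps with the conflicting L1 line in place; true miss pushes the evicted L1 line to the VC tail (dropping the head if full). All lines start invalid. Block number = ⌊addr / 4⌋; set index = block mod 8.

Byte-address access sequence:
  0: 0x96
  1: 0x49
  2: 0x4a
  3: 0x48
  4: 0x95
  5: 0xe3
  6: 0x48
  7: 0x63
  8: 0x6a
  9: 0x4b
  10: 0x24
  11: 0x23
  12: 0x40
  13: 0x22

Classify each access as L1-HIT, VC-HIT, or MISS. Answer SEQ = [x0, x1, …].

0: 0x96 (blk 37, set 5) → MISS  vc=[]
1: 0x49 (blk 18, set 2) → MISS  vc=[]
2: 0x4a (blk 18, set 2) → L1-HIT  vc=[]
3: 0x48 (blk 18, set 2) → L1-HIT  vc=[]
4: 0x95 (blk 37, set 5) → L1-HIT  vc=[]
5: 0xe3 (blk 56, set 0) → MISS  vc=[]
6: 0x48 (blk 18, set 2) → L1-HIT  vc=[]
7: 0x63 (blk 24, set 0) → MISS  vc=[56]
8: 0x6a (blk 26, set 2) → MISS  vc=[56, 18]
9: 0x4b (blk 18, set 2) → VC-HIT  vc=[56, 26]
10: 0x24 (blk 9, set 1) → MISS  vc=[56, 26]
11: 0x23 (blk 8, set 0) → MISS  vc=[56, 26, 24]
12: 0x40 (blk 16, set 0) → MISS  vc=[56, 26, 24, 8]
13: 0x22 (blk 8, set 0) → VC-HIT  vc=[56, 26, 24, 16]

SEQ = [MISS, MISS, L1-HIT, L1-HIT, L1-HIT, MISS, L1-HIT, MISS, MISS, VC-HIT, MISS, MISS, MISS, VC-HIT]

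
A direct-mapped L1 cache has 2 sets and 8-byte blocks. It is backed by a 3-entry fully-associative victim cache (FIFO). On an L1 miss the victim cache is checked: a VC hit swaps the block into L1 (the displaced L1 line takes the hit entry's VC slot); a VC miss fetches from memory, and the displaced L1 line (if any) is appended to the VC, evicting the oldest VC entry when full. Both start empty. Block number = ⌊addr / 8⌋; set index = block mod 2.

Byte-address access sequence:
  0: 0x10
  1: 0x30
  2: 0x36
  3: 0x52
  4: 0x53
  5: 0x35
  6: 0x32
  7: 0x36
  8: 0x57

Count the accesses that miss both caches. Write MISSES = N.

MISSES = 3

#0 0x10→b2/s0 MISS; vc=[]
#1 0x30→b6/s0 MISS; vc=[2]
#2 0x36→b6/s0 L1-HIT; vc=[2]
#3 0x52→b10/s0 MISS; vc=[2,6]
#4 0x53→b10/s0 L1-HIT; vc=[2,6]
#5 0x35→b6/s0 VC-HIT; vc=[2,10]
#6 0x32→b6/s0 L1-HIT; vc=[2,10]
#7 0x36→b6/s0 L1-HIT; vc=[2,10]
#8 0x57→b10/s0 VC-HIT; vc=[2,6]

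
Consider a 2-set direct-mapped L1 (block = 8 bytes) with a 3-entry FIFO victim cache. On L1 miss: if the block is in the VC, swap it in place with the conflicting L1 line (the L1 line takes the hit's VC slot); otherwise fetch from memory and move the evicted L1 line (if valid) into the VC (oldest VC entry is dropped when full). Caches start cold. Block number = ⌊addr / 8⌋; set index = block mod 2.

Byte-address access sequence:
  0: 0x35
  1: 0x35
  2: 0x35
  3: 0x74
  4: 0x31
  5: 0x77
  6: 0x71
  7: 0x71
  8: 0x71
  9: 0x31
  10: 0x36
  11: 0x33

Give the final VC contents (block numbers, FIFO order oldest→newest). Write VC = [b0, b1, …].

VC = [14]

0: 0x35 (blk 6, set 0) → MISS  vc=[]
1: 0x35 (blk 6, set 0) → L1-HIT  vc=[]
2: 0x35 (blk 6, set 0) → L1-HIT  vc=[]
3: 0x74 (blk 14, set 0) → MISS  vc=[6]
4: 0x31 (blk 6, set 0) → VC-HIT  vc=[14]
5: 0x77 (blk 14, set 0) → VC-HIT  vc=[6]
6: 0x71 (blk 14, set 0) → L1-HIT  vc=[6]
7: 0x71 (blk 14, set 0) → L1-HIT  vc=[6]
8: 0x71 (blk 14, set 0) → L1-HIT  vc=[6]
9: 0x31 (blk 6, set 0) → VC-HIT  vc=[14]
10: 0x36 (blk 6, set 0) → L1-HIT  vc=[14]
11: 0x33 (blk 6, set 0) → L1-HIT  vc=[14]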